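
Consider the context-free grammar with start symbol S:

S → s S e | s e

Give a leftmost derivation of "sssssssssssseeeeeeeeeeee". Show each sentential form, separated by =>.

S => sSe => ssSee => sssSeee => ssssSeeee => sssssSeeeee => ssssssSeeeeee => sssssssSeeeeeee => ssssssssSeeeeeeee => sssssssssSeeeeeeeee => ssssssssssSeeeeeeeeee => sssssssssssSeeeeeeeeeee => sssssssssssseeeeeeeeeeee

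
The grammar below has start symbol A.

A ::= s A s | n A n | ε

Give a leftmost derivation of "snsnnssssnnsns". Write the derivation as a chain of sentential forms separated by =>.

A => sAs => snAns => snsAsns => snsnAnsns => snsnnAnnsns => snsnnsAsnnsns => snsnnssAssnnsns => snsnnssssnnsns

A => sAs   [A ::= s A s]
sAs => snAns   [A ::= n A n]
snAns => snsAsns   [A ::= s A s]
snsAsns => snsnAnsns   [A ::= n A n]
snsnAnsns => snsnnAnnsns   [A ::= n A n]
snsnnAnnsns => snsnnsAsnnsns   [A ::= s A s]
snsnnsAsnnsns => snsnnssAssnnsns   [A ::= s A s]
snsnnssAssnnsns => snsnnssssnnsns   [A ::= ε]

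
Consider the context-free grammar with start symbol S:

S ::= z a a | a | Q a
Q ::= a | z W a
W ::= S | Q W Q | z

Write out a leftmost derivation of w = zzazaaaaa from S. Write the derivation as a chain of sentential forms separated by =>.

S=>Qa=>zWaa=>zSaa=>zQaaa=>zzWaaaa=>zzQWQaaaa=>zzaWQaaaa=>zzazQaaaa=>zzazaaaaa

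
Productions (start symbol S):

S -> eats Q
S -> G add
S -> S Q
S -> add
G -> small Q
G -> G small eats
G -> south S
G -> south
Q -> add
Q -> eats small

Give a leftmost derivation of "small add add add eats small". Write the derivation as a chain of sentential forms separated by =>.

S => S Q => S Q Q => G add Q Q => small Q add Q Q => small add add Q Q => small add add add Q => small add add add eats small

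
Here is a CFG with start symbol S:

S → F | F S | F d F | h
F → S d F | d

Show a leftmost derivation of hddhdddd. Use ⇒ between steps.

S ⇒ FdF ⇒ SdFdF ⇒ FSdFdF ⇒ SdFSdFdF ⇒ hdFSdFdF ⇒ hddSdFdF ⇒ hddhdFdF ⇒ hddhdddF ⇒ hddhdddd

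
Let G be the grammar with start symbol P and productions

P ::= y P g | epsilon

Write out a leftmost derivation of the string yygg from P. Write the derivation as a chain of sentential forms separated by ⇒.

P ⇒ yPg ⇒ yyPgg ⇒ yygg

P ⇒ yPg   [P ::= y P g]
yPg ⇒ yyPgg   [P ::= y P g]
yyPgg ⇒ yygg   [P ::= epsilon]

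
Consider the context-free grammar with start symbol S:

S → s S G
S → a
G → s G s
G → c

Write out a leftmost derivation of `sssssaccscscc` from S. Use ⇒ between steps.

S ⇒ sSG   [S → s S G]
sSG ⇒ ssSGG   [S → s S G]
ssSGG ⇒ sssSGGG   [S → s S G]
sssSGGG ⇒ ssssSGGGG   [S → s S G]
ssssSGGGG ⇒ sssssSGGGGG   [S → s S G]
sssssSGGGGG ⇒ sssssaGGGGG   [S → a]
sssssaGGGGG ⇒ sssssacGGGG   [G → c]
sssssacGGGG ⇒ sssssaccGGG   [G → c]
sssssaccGGG ⇒ sssssaccsGsGG   [G → s G s]
sssssaccsGsGG ⇒ sssssaccscsGG   [G → c]
sssssaccscsGG ⇒ sssssaccscscG   [G → c]
sssssaccscscG ⇒ sssssaccscscc   [G → c]

S ⇒ sSG ⇒ ssSGG ⇒ sssSGGG ⇒ ssssSGGGG ⇒ sssssSGGGGG ⇒ sssssaGGGGG ⇒ sssssacGGGG ⇒ sssssaccGGG ⇒ sssssaccsGsGG ⇒ sssssaccscsGG ⇒ sssssaccscscG ⇒ sssssaccscscc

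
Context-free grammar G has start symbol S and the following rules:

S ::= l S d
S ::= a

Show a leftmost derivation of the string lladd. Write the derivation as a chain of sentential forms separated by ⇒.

S ⇒ lSd ⇒ llSdd ⇒ lladd

S ⇒ lSd   [S ::= l S d]
lSd ⇒ llSdd   [S ::= l S d]
llSdd ⇒ lladd   [S ::= a]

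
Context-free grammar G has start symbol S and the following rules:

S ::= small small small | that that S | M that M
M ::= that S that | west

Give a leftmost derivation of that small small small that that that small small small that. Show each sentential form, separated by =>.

S => M that M => that S that that M => that small small small that that M => that small small small that that that S that => that small small small that that that small small small that

S => M that M   [S ::= M that M]
M that M => that S that that M   [M ::= that S that]
that S that that M => that small small small that that M   [S ::= small small small]
that small small small that that M => that small small small that that that S that   [M ::= that S that]
that small small small that that that S that => that small small small that that that small small small that   [S ::= small small small]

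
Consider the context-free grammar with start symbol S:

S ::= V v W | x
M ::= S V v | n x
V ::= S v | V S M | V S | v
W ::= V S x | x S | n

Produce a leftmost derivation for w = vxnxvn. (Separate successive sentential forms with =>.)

S => VvW   [S ::= V v W]
VvW => VSMvW   [V ::= V S M]
VSMvW => vSMvW   [V ::= v]
vSMvW => vxMvW   [S ::= x]
vxMvW => vxnxvW   [M ::= n x]
vxnxvW => vxnxvn   [W ::= n]

S => VvW => VSMvW => vSMvW => vxMvW => vxnxvW => vxnxvn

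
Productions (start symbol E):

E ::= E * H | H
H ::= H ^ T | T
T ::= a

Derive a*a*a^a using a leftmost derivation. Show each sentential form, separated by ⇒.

E⇒E*H⇒E*H*H⇒H*H*H⇒T*H*H⇒a*H*H⇒a*T*H⇒a*a*H⇒a*a*H^T⇒a*a*T^T⇒a*a*a^T⇒a*a*a^a

E ⇒ E*H   [E ::= E * H]
E*H ⇒ E*H*H   [E ::= E * H]
E*H*H ⇒ H*H*H   [E ::= H]
H*H*H ⇒ T*H*H   [H ::= T]
T*H*H ⇒ a*H*H   [T ::= a]
a*H*H ⇒ a*T*H   [H ::= T]
a*T*H ⇒ a*a*H   [T ::= a]
a*a*H ⇒ a*a*H^T   [H ::= H ^ T]
a*a*H^T ⇒ a*a*T^T   [H ::= T]
a*a*T^T ⇒ a*a*a^T   [T ::= a]
a*a*a^T ⇒ a*a*a^a   [T ::= a]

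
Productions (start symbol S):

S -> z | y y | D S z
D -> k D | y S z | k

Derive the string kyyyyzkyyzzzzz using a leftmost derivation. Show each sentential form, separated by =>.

S => DSz => kDSz => kySzSz => kyDSzzSz => kyySzSzzSz => kyyyyzSzzSz => kyyyyzDSzzzSz => kyyyyzkSzzzSz => kyyyyzkyyzzzSz => kyyyyzkyyzzzzz

S => DSz   [S -> D S z]
DSz => kDSz   [D -> k D]
kDSz => kySzSz   [D -> y S z]
kySzSz => kyDSzzSz   [S -> D S z]
kyDSzzSz => kyySzSzzSz   [D -> y S z]
kyySzSzzSz => kyyyyzSzzSz   [S -> y y]
kyyyyzSzzSz => kyyyyzDSzzzSz   [S -> D S z]
kyyyyzDSzzzSz => kyyyyzkSzzzSz   [D -> k]
kyyyyzkSzzzSz => kyyyyzkyyzzzSz   [S -> y y]
kyyyyzkyyzzzSz => kyyyyzkyyzzzzz   [S -> z]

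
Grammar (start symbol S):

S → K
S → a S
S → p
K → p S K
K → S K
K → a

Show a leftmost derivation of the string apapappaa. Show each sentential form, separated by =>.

S => aS   [S → a S]
aS => aK   [S → K]
aK => apSK   [K → p S K]
apSK => apaSK   [S → a S]
apaSK => apaKK   [S → K]
apaKK => apapSKK   [K → p S K]
apapSKK => apapaSKK   [S → a S]
apapaSKK => apapapKK   [S → p]
apapapKK => apapapSKK   [K → S K]
apapapSKK => apapappKK   [S → p]
apapappKK => apapappaK   [K → a]
apapappaK => apapappaa   [K → a]

S => aS => aK => apSK => apaSK => apaKK => apapSKK => apapaSKK => apapapKK => apapapSKK => apapappKK => apapappaK => apapappaa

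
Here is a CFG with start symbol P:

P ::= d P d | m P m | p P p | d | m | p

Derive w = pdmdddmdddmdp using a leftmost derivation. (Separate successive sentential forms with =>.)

P => pPp   [P ::= p P p]
pPp => pdPdp   [P ::= d P d]
pdPdp => pdmPmdp   [P ::= m P m]
pdmPmdp => pdmdPdmdp   [P ::= d P d]
pdmdPdmdp => pdmddPddmdp   [P ::= d P d]
pdmddPddmdp => pdmdddPdddmdp   [P ::= d P d]
pdmdddPdddmdp => pdmdddmdddmdp   [P ::= m]

P => pPp => pdPdp => pdmPmdp => pdmdPdmdp => pdmddPddmdp => pdmdddPdddmdp => pdmdddmdddmdp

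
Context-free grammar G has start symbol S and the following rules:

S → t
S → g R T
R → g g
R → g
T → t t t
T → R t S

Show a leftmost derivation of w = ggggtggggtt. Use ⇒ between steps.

S ⇒ gRT ⇒ gggT ⇒ gggRtS ⇒ ggggtS ⇒ ggggtgRT ⇒ ggggtggT ⇒ ggggtggRtS ⇒ ggggtggggtS ⇒ ggggtggggtt

S ⇒ gRT   [S → g R T]
gRT ⇒ gggT   [R → g g]
gggT ⇒ gggRtS   [T → R t S]
gggRtS ⇒ ggggtS   [R → g]
ggggtS ⇒ ggggtgRT   [S → g R T]
ggggtgRT ⇒ ggggtggT   [R → g]
ggggtggT ⇒ ggggtggRtS   [T → R t S]
ggggtggRtS ⇒ ggggtggggtS   [R → g g]
ggggtggggtS ⇒ ggggtggggtt   [S → t]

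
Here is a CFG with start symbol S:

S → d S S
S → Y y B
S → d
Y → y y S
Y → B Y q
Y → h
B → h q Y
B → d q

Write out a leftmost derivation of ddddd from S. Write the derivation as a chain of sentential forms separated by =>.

S=>dSS=>ddSSS=>dddSS=>ddddS=>ddddd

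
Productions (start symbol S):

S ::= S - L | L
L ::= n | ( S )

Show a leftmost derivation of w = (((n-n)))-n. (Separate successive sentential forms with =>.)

S => S-L => L-L => (S)-L => (L)-L => ((S))-L => ((L))-L => (((S)))-L => (((S-L)))-L => (((L-L)))-L => (((n-L)))-L => (((n-n)))-L => (((n-n)))-n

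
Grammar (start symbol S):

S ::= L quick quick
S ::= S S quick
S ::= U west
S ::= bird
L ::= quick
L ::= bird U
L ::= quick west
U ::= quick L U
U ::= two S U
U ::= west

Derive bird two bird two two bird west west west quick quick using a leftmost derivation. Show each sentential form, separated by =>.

S => L quick quick   [S ::= L quick quick]
L quick quick => bird U quick quick   [L ::= bird U]
bird U quick quick => bird two S U quick quick   [U ::= two S U]
bird two S U quick quick => bird two bird U quick quick   [S ::= bird]
bird two bird U quick quick => bird two bird two S U quick quick   [U ::= two S U]
bird two bird two S U quick quick => bird two bird two U west U quick quick   [S ::= U west]
bird two bird two U west U quick quick => bird two bird two two S U west U quick quick   [U ::= two S U]
bird two bird two two S U west U quick quick => bird two bird two two bird U west U quick quick   [S ::= bird]
bird two bird two two bird U west U quick quick => bird two bird two two bird west west U quick quick   [U ::= west]
bird two bird two two bird west west U quick quick => bird two bird two two bird west west west quick quick   [U ::= west]

S => L quick quick => bird U quick quick => bird two S U quick quick => bird two bird U quick quick => bird two bird two S U quick quick => bird two bird two U west U quick quick => bird two bird two two S U west U quick quick => bird two bird two two bird U west U quick quick => bird two bird two two bird west west U quick quick => bird two bird two two bird west west west quick quick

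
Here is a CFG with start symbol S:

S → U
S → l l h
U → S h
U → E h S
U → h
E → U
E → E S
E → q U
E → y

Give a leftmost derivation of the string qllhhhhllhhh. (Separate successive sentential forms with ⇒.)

S⇒U⇒Sh⇒Uh⇒Shh⇒Uhh⇒EhShh⇒qUhShh⇒qShhShh⇒qUhhShh⇒qShhhShh⇒qllhhhhShh⇒qllhhhhllhhh

S ⇒ U   [S → U]
U ⇒ Sh   [U → S h]
Sh ⇒ Uh   [S → U]
Uh ⇒ Shh   [U → S h]
Shh ⇒ Uhh   [S → U]
Uhh ⇒ EhShh   [U → E h S]
EhShh ⇒ qUhShh   [E → q U]
qUhShh ⇒ qShhShh   [U → S h]
qShhShh ⇒ qUhhShh   [S → U]
qUhhShh ⇒ qShhhShh   [U → S h]
qShhhShh ⇒ qllhhhhShh   [S → l l h]
qllhhhhShh ⇒ qllhhhhllhhh   [S → l l h]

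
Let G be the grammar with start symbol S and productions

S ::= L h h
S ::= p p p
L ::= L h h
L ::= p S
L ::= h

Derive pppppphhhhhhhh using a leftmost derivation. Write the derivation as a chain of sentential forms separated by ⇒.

S ⇒ Lhh   [S ::= L h h]
Lhh ⇒ pShh   [L ::= p S]
pShh ⇒ pLhhhh   [S ::= L h h]
pLhhhh ⇒ pLhhhhhh   [L ::= L h h]
pLhhhhhh ⇒ ppShhhhhh   [L ::= p S]
ppShhhhhh ⇒ ppLhhhhhhhh   [S ::= L h h]
ppLhhhhhhhh ⇒ pppShhhhhhhh   [L ::= p S]
pppShhhhhhhh ⇒ pppppphhhhhhhh   [S ::= p p p]

S ⇒ Lhh ⇒ pShh ⇒ pLhhhh ⇒ pLhhhhhh ⇒ ppShhhhhh ⇒ ppLhhhhhhhh ⇒ pppShhhhhhhh ⇒ pppppphhhhhhhh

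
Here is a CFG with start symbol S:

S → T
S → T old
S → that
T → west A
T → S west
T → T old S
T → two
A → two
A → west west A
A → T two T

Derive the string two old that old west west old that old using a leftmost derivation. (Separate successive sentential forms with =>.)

S => T old => T old S old => S west old S old => T west old S old => S west west old S old => T old west west old S old => T old S old west west old S old => two old S old west west old S old => two old that old west west old S old => two old that old west west old that old

S => T old   [S → T old]
T old => T old S old   [T → T old S]
T old S old => S west old S old   [T → S west]
S west old S old => T west old S old   [S → T]
T west old S old => S west west old S old   [T → S west]
S west west old S old => T old west west old S old   [S → T old]
T old west west old S old => T old S old west west old S old   [T → T old S]
T old S old west west old S old => two old S old west west old S old   [T → two]
two old S old west west old S old => two old that old west west old S old   [S → that]
two old that old west west old S old => two old that old west west old that old   [S → that]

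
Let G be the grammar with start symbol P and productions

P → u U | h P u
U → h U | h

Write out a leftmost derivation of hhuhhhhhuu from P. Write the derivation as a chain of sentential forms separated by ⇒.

P ⇒ hPu ⇒ hhPuu ⇒ hhuUuu ⇒ hhuhUuu ⇒ hhuhhUuu ⇒ hhuhhhUuu ⇒ hhuhhhhUuu ⇒ hhuhhhhhuu

P ⇒ hPu   [P → h P u]
hPu ⇒ hhPuu   [P → h P u]
hhPuu ⇒ hhuUuu   [P → u U]
hhuUuu ⇒ hhuhUuu   [U → h U]
hhuhUuu ⇒ hhuhhUuu   [U → h U]
hhuhhUuu ⇒ hhuhhhUuu   [U → h U]
hhuhhhUuu ⇒ hhuhhhhUuu   [U → h U]
hhuhhhhUuu ⇒ hhuhhhhhuu   [U → h]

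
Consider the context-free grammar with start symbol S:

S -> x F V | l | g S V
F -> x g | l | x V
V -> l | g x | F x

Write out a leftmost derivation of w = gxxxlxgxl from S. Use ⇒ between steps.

S ⇒ gSV   [S -> g S V]
gSV ⇒ gxFVV   [S -> x F V]
gxFVV ⇒ gxxVVV   [F -> x V]
gxxVVV ⇒ gxxFxVV   [V -> F x]
gxxFxVV ⇒ gxxxVxVV   [F -> x V]
gxxxVxVV ⇒ gxxxlxVV   [V -> l]
gxxxlxVV ⇒ gxxxlxgxV   [V -> g x]
gxxxlxgxV ⇒ gxxxlxgxl   [V -> l]

S ⇒ gSV ⇒ gxFVV ⇒ gxxVVV ⇒ gxxFxVV ⇒ gxxxVxVV ⇒ gxxxlxVV ⇒ gxxxlxgxV ⇒ gxxxlxgxl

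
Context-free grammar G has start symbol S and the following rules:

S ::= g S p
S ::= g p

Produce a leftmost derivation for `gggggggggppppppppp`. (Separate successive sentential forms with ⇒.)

S ⇒ gSp   [S ::= g S p]
gSp ⇒ ggSpp   [S ::= g S p]
ggSpp ⇒ gggSppp   [S ::= g S p]
gggSppp ⇒ ggggSpppp   [S ::= g S p]
ggggSpppp ⇒ gggggSppppp   [S ::= g S p]
gggggSppppp ⇒ ggggggSpppppp   [S ::= g S p]
ggggggSpppppp ⇒ gggggggSppppppp   [S ::= g S p]
gggggggSppppppp ⇒ ggggggggSpppppppp   [S ::= g S p]
ggggggggSpppppppp ⇒ gggggggggppppppppp   [S ::= g p]

S ⇒ gSp ⇒ ggSpp ⇒ gggSppp ⇒ ggggSpppp ⇒ gggggSppppp ⇒ ggggggSpppppp ⇒ gggggggSppppppp ⇒ ggggggggSpppppppp ⇒ gggggggggppppppppp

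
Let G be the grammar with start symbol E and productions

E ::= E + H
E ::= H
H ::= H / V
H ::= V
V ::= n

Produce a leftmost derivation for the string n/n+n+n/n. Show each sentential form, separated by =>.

E => E+H   [E ::= E + H]
E+H => E+H+H   [E ::= E + H]
E+H+H => H+H+H   [E ::= H]
H+H+H => H/V+H+H   [H ::= H / V]
H/V+H+H => V/V+H+H   [H ::= V]
V/V+H+H => n/V+H+H   [V ::= n]
n/V+H+H => n/n+H+H   [V ::= n]
n/n+H+H => n/n+V+H   [H ::= V]
n/n+V+H => n/n+n+H   [V ::= n]
n/n+n+H => n/n+n+H/V   [H ::= H / V]
n/n+n+H/V => n/n+n+V/V   [H ::= V]
n/n+n+V/V => n/n+n+n/V   [V ::= n]
n/n+n+n/V => n/n+n+n/n   [V ::= n]

E=>E+H=>E+H+H=>H+H+H=>H/V+H+H=>V/V+H+H=>n/V+H+H=>n/n+H+H=>n/n+V+H=>n/n+n+H=>n/n+n+H/V=>n/n+n+V/V=>n/n+n+n/V=>n/n+n+n/n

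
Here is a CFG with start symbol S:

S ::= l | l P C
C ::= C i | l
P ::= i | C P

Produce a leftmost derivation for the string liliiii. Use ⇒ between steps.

S ⇒ lPC ⇒ liC ⇒ liCi ⇒ liCii ⇒ liCiii ⇒ liCiiii ⇒ liliiii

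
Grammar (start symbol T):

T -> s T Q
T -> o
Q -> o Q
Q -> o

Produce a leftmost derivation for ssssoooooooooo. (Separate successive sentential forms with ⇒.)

T ⇒ sTQ   [T -> s T Q]
sTQ ⇒ ssTQQ   [T -> s T Q]
ssTQQ ⇒ sssTQQQ   [T -> s T Q]
sssTQQQ ⇒ ssssTQQQQ   [T -> s T Q]
ssssTQQQQ ⇒ ssssoQQQQ   [T -> o]
ssssoQQQQ ⇒ ssssooQQQQ   [Q -> o Q]
ssssooQQQQ ⇒ ssssoooQQQQ   [Q -> o Q]
ssssoooQQQQ ⇒ ssssooooQQQQ   [Q -> o Q]
ssssooooQQQQ ⇒ ssssoooooQQQQ   [Q -> o Q]
ssssoooooQQQQ ⇒ ssssooooooQQQQ   [Q -> o Q]
ssssooooooQQQQ ⇒ ssssoooooooQQQ   [Q -> o]
ssssoooooooQQQ ⇒ ssssooooooooQQ   [Q -> o]
ssssooooooooQQ ⇒ ssssoooooooooQ   [Q -> o]
ssssoooooooooQ ⇒ ssssoooooooooo   [Q -> o]

T ⇒ sTQ ⇒ ssTQQ ⇒ sssTQQQ ⇒ ssssTQQQQ ⇒ ssssoQQQQ ⇒ ssssooQQQQ ⇒ ssssoooQQQQ ⇒ ssssooooQQQQ ⇒ ssssoooooQQQQ ⇒ ssssooooooQQQQ ⇒ ssssoooooooQQQ ⇒ ssssooooooooQQ ⇒ ssssoooooooooQ ⇒ ssssoooooooooo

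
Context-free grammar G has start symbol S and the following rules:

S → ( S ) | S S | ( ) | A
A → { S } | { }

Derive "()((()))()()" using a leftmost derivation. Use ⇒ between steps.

S ⇒ SS ⇒ ()S ⇒ ()SS ⇒ ()SSS ⇒ ()(S)SS ⇒ ()((S))SS ⇒ ()((()))SS ⇒ ()((()))()S ⇒ ()((()))()()

S ⇒ SS   [S → S S]
SS ⇒ ()S   [S → ( )]
()S ⇒ ()SS   [S → S S]
()SS ⇒ ()SSS   [S → S S]
()SSS ⇒ ()(S)SS   [S → ( S )]
()(S)SS ⇒ ()((S))SS   [S → ( S )]
()((S))SS ⇒ ()((()))SS   [S → ( )]
()((()))SS ⇒ ()((()))()S   [S → ( )]
()((()))()S ⇒ ()((()))()()   [S → ( )]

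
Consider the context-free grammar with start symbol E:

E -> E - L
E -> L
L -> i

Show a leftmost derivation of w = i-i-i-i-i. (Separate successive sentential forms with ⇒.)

E ⇒ E-L ⇒ E-L-L ⇒ E-L-L-L ⇒ E-L-L-L-L ⇒ L-L-L-L-L ⇒ i-L-L-L-L ⇒ i-i-L-L-L ⇒ i-i-i-L-L ⇒ i-i-i-i-L ⇒ i-i-i-i-i

E ⇒ E-L   [E -> E - L]
E-L ⇒ E-L-L   [E -> E - L]
E-L-L ⇒ E-L-L-L   [E -> E - L]
E-L-L-L ⇒ E-L-L-L-L   [E -> E - L]
E-L-L-L-L ⇒ L-L-L-L-L   [E -> L]
L-L-L-L-L ⇒ i-L-L-L-L   [L -> i]
i-L-L-L-L ⇒ i-i-L-L-L   [L -> i]
i-i-L-L-L ⇒ i-i-i-L-L   [L -> i]
i-i-i-L-L ⇒ i-i-i-i-L   [L -> i]
i-i-i-i-L ⇒ i-i-i-i-i   [L -> i]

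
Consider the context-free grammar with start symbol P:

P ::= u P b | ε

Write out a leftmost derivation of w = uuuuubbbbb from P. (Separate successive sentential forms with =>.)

P => uPb => uuPbb => uuuPbbb => uuuuPbbbb => uuuuuPbbbbb => uuuuubbbbb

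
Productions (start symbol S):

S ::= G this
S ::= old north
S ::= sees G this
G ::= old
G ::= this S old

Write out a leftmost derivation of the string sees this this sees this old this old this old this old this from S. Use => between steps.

S => sees G this   [S ::= sees G this]
sees G this => sees this S old this   [G ::= this S old]
sees this S old this => sees this G this old this   [S ::= G this]
sees this G this old this => sees this this S old this old this   [G ::= this S old]
sees this this S old this old this => sees this this sees G this old this old this   [S ::= sees G this]
sees this this sees G this old this old this => sees this this sees this S old this old this old this   [G ::= this S old]
sees this this sees this S old this old this old this => sees this this sees this G this old this old this old this   [S ::= G this]
sees this this sees this G this old this old this old this => sees this this sees this old this old this old this old this   [G ::= old]

S => sees G this => sees this S old this => sees this G this old this => sees this this S old this old this => sees this this sees G this old this old this => sees this this sees this S old this old this old this => sees this this sees this G this old this old this old this => sees this this sees this old this old this old this old this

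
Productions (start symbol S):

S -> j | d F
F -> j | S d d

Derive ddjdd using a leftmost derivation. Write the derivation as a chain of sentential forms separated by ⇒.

S⇒dF⇒dSdd⇒ddFdd⇒ddjdd

S ⇒ dF   [S -> d F]
dF ⇒ dSdd   [F -> S d d]
dSdd ⇒ ddFdd   [S -> d F]
ddFdd ⇒ ddjdd   [F -> j]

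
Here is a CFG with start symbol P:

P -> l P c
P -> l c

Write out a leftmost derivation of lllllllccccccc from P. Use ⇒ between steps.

P ⇒ lPc   [P -> l P c]
lPc ⇒ llPcc   [P -> l P c]
llPcc ⇒ lllPccc   [P -> l P c]
lllPccc ⇒ llllPcccc   [P -> l P c]
llllPcccc ⇒ lllllPccccc   [P -> l P c]
lllllPccccc ⇒ llllllPcccccc   [P -> l P c]
llllllPcccccc ⇒ lllllllccccccc   [P -> l c]

P⇒lPc⇒llPcc⇒lllPccc⇒llllPcccc⇒lllllPccccc⇒llllllPcccccc⇒lllllllccccccc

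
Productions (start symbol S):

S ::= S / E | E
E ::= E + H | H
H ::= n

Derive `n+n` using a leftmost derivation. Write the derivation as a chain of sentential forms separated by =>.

S => E   [S ::= E]
E => E+H   [E ::= E + H]
E+H => H+H   [E ::= H]
H+H => n+H   [H ::= n]
n+H => n+n   [H ::= n]

S=>E=>E+H=>H+H=>n+H=>n+n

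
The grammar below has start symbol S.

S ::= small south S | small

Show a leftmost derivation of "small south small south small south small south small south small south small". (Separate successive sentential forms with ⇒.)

S ⇒ small south S ⇒ small south small south S ⇒ small south small south small south S ⇒ small south small south small south small south S ⇒ small south small south small south small south small south S ⇒ small south small south small south small south small south small south S ⇒ small south small south small south small south small south small south small

S ⇒ small south S   [S ::= small south S]
small south S ⇒ small south small south S   [S ::= small south S]
small south small south S ⇒ small south small south small south S   [S ::= small south S]
small south small south small south S ⇒ small south small south small south small south S   [S ::= small south S]
small south small south small south small south S ⇒ small south small south small south small south small south S   [S ::= small south S]
small south small south small south small south small south S ⇒ small south small south small south small south small south small south S   [S ::= small south S]
small south small south small south small south small south small south S ⇒ small south small south small south small south small south small south small   [S ::= small]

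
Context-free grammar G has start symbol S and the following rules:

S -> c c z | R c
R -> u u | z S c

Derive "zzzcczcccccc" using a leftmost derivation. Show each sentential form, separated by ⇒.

S ⇒ Rc   [S -> R c]
Rc ⇒ zScc   [R -> z S c]
zScc ⇒ zRccc   [S -> R c]
zRccc ⇒ zzScccc   [R -> z S c]
zzScccc ⇒ zzRccccc   [S -> R c]
zzRccccc ⇒ zzzScccccc   [R -> z S c]
zzzScccccc ⇒ zzzcczcccccc   [S -> c c z]

S ⇒ Rc ⇒ zScc ⇒ zRccc ⇒ zzScccc ⇒ zzRccccc ⇒ zzzScccccc ⇒ zzzcczcccccc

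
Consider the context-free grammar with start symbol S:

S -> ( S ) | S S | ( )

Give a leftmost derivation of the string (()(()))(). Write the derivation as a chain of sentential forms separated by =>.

S=>SS=>(S)S=>(SS)S=>(()S)S=>(()(S))S=>(()(()))S=>(()(()))()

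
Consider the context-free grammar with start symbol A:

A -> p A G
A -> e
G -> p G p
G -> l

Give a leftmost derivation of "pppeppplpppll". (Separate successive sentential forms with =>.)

A => pAG   [A -> p A G]
pAG => ppAGG   [A -> p A G]
ppAGG => pppAGGG   [A -> p A G]
pppAGGG => pppeGGG   [A -> e]
pppeGGG => pppepGpGG   [G -> p G p]
pppepGpGG => pppeppGppGG   [G -> p G p]
pppeppGppGG => pppepppGpppGG   [G -> p G p]
pppepppGpppGG => pppeppplpppGG   [G -> l]
pppeppplpppGG => pppeppplppplG   [G -> l]
pppeppplppplG => pppeppplpppll   [G -> l]

A => pAG => ppAGG => pppAGGG => pppeGGG => pppepGpGG => pppeppGppGG => pppepppGpppGG => pppeppplpppGG => pppeppplppplG => pppeppplpppll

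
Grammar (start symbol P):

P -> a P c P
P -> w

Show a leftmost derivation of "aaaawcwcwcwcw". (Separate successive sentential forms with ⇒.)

P ⇒ aPcP ⇒ aaPcPcP ⇒ aaaPcPcPcP ⇒ aaaaPcPcPcPcP ⇒ aaaawcPcPcPcP ⇒ aaaawcwcPcPcP ⇒ aaaawcwcwcPcP ⇒ aaaawcwcwcwcP ⇒ aaaawcwcwcwcw

P ⇒ aPcP   [P -> a P c P]
aPcP ⇒ aaPcPcP   [P -> a P c P]
aaPcPcP ⇒ aaaPcPcPcP   [P -> a P c P]
aaaPcPcPcP ⇒ aaaaPcPcPcPcP   [P -> a P c P]
aaaaPcPcPcPcP ⇒ aaaawcPcPcPcP   [P -> w]
aaaawcPcPcPcP ⇒ aaaawcwcPcPcP   [P -> w]
aaaawcwcPcPcP ⇒ aaaawcwcwcPcP   [P -> w]
aaaawcwcwcPcP ⇒ aaaawcwcwcwcP   [P -> w]
aaaawcwcwcwcP ⇒ aaaawcwcwcwcw   [P -> w]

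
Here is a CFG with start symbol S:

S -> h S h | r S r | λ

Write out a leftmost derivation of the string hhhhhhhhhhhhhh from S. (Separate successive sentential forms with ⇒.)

S ⇒ hSh ⇒ hhShh ⇒ hhhShhh ⇒ hhhhShhhh ⇒ hhhhhShhhhh ⇒ hhhhhhShhhhhh ⇒ hhhhhhhShhhhhhh ⇒ hhhhhhhhhhhhhh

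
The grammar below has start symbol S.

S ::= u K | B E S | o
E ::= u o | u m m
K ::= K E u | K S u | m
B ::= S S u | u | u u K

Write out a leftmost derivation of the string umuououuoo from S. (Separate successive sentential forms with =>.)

S => BES   [S ::= B E S]
BES => SSuES   [B ::= S S u]
SSuES => uKSuES   [S ::= u K]
uKSuES => uKEuSuES   [K ::= K E u]
uKEuSuES => umEuSuES   [K ::= m]
umEuSuES => umuouSuES   [E ::= u o]
umuouSuES => umuououES   [S ::= o]
umuououES => umuououuoS   [E ::= u o]
umuououuoS => umuououuoo   [S ::= o]

S => BES => SSuES => uKSuES => uKEuSuES => umEuSuES => umuouSuES => umuououES => umuououuoS => umuououuoo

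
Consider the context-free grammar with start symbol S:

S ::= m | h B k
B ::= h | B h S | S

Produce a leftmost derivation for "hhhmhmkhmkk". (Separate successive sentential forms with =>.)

S => hBk   [S ::= h B k]
hBk => hSk   [B ::= S]
hSk => hhBkk   [S ::= h B k]
hhBkk => hhBhSkk   [B ::= B h S]
hhBhSkk => hhShSkk   [B ::= S]
hhShSkk => hhhBkhSkk   [S ::= h B k]
hhhBkhSkk => hhhBhSkhSkk   [B ::= B h S]
hhhBhSkhSkk => hhhShSkhSkk   [B ::= S]
hhhShSkhSkk => hhhmhSkhSkk   [S ::= m]
hhhmhSkhSkk => hhhmhmkhSkk   [S ::= m]
hhhmhmkhSkk => hhhmhmkhmkk   [S ::= m]

S=>hBk=>hSk=>hhBkk=>hhBhSkk=>hhShSkk=>hhhBkhSkk=>hhhBhSkhSkk=>hhhShSkhSkk=>hhhmhSkhSkk=>hhhmhmkhSkk=>hhhmhmkhmkk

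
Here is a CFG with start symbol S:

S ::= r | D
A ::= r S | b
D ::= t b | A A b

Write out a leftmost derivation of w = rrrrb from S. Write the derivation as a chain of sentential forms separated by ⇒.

S ⇒ D   [S ::= D]
D ⇒ AAb   [D ::= A A b]
AAb ⇒ rSAb   [A ::= r S]
rSAb ⇒ rrAb   [S ::= r]
rrAb ⇒ rrrSb   [A ::= r S]
rrrSb ⇒ rrrrb   [S ::= r]

S ⇒ D ⇒ AAb ⇒ rSAb ⇒ rrAb ⇒ rrrSb ⇒ rrrrb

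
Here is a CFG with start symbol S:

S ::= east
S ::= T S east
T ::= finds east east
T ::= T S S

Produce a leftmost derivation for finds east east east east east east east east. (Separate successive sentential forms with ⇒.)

S ⇒ T S east ⇒ T S S S east ⇒ T S S S S S east ⇒ finds east east S S S S S east ⇒ finds east east east S S S S east ⇒ finds east east east east S S S east ⇒ finds east east east east east S S east ⇒ finds east east east east east east S east ⇒ finds east east east east east east east east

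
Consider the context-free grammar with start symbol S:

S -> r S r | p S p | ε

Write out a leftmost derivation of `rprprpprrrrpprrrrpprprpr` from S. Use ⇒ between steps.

S ⇒ rSr ⇒ rpSpr ⇒ rprSrpr ⇒ rprpSprpr ⇒ rprprSrprpr ⇒ rprprpSprprpr ⇒ rprprppSpprprpr ⇒ rprprpprSrpprprpr ⇒ rprprpprrSrrpprprpr ⇒ rprprpprrrSrrrpprprpr ⇒ rprprpprrrrSrrrrpprprpr ⇒ rprprpprrrrpSprrrrpprprpr ⇒ rprprpprrrrpprrrrpprprpr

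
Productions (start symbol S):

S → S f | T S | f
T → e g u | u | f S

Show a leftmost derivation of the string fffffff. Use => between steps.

S=>TS=>fSS=>fTSS=>ffSSS=>fffSS=>fffSfS=>fffffS=>fffffSf=>fffffff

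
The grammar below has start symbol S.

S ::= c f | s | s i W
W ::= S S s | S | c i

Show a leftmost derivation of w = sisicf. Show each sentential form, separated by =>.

S => siW   [S ::= s i W]
siW => siS   [W ::= S]
siS => sisiW   [S ::= s i W]
sisiW => sisiS   [W ::= S]
sisiS => sisicf   [S ::= c f]

S => siW => siS => sisiW => sisiS => sisicf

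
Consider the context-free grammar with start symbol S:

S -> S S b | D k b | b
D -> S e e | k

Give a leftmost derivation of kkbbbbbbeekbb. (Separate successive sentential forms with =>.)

S=>SSb=>DkbSb=>kkbSb=>kkbDkbb=>kkbSeekbb=>kkbSSbeekbb=>kkbSSbSbeekbb=>kkbbSbSbeekbb=>kkbbbbSbeekbb=>kkbbbbbbeekbb

S => SSb   [S -> S S b]
SSb => DkbSb   [S -> D k b]
DkbSb => kkbSb   [D -> k]
kkbSb => kkbDkbb   [S -> D k b]
kkbDkbb => kkbSeekbb   [D -> S e e]
kkbSeekbb => kkbSSbeekbb   [S -> S S b]
kkbSSbeekbb => kkbSSbSbeekbb   [S -> S S b]
kkbSSbSbeekbb => kkbbSbSbeekbb   [S -> b]
kkbbSbSbeekbb => kkbbbbSbeekbb   [S -> b]
kkbbbbSbeekbb => kkbbbbbbeekbb   [S -> b]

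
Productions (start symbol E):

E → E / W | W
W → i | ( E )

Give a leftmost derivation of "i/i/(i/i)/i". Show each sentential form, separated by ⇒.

E ⇒ E/W ⇒ E/W/W ⇒ E/W/W/W ⇒ W/W/W/W ⇒ i/W/W/W ⇒ i/i/W/W ⇒ i/i/(E)/W ⇒ i/i/(E/W)/W ⇒ i/i/(W/W)/W ⇒ i/i/(i/W)/W ⇒ i/i/(i/i)/W ⇒ i/i/(i/i)/i

E ⇒ E/W   [E → E / W]
E/W ⇒ E/W/W   [E → E / W]
E/W/W ⇒ E/W/W/W   [E → E / W]
E/W/W/W ⇒ W/W/W/W   [E → W]
W/W/W/W ⇒ i/W/W/W   [W → i]
i/W/W/W ⇒ i/i/W/W   [W → i]
i/i/W/W ⇒ i/i/(E)/W   [W → ( E )]
i/i/(E)/W ⇒ i/i/(E/W)/W   [E → E / W]
i/i/(E/W)/W ⇒ i/i/(W/W)/W   [E → W]
i/i/(W/W)/W ⇒ i/i/(i/W)/W   [W → i]
i/i/(i/W)/W ⇒ i/i/(i/i)/W   [W → i]
i/i/(i/i)/W ⇒ i/i/(i/i)/i   [W → i]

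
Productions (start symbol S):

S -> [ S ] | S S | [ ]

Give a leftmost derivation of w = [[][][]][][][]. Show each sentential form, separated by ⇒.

S⇒SS⇒SSS⇒SSSS⇒[S]SSS⇒[SS]SSS⇒[SSS]SSS⇒[[]SS]SSS⇒[[][]S]SSS⇒[[][][]]SSS⇒[[][][]][]SS⇒[[][][]][][]S⇒[[][][]][][][]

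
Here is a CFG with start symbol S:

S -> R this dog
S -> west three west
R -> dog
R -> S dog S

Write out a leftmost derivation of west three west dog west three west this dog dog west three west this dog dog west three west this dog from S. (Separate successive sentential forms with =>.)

S => R this dog   [S -> R this dog]
R this dog => S dog S this dog   [R -> S dog S]
S dog S this dog => R this dog dog S this dog   [S -> R this dog]
R this dog dog S this dog => S dog S this dog dog S this dog   [R -> S dog S]
S dog S this dog dog S this dog => R this dog dog S this dog dog S this dog   [S -> R this dog]
R this dog dog S this dog dog S this dog => S dog S this dog dog S this dog dog S this dog   [R -> S dog S]
S dog S this dog dog S this dog dog S this dog => west three west dog S this dog dog S this dog dog S this dog   [S -> west three west]
west three west dog S this dog dog S this dog dog S this dog => west three west dog west three west this dog dog S this dog dog S this dog   [S -> west three west]
west three west dog west three west this dog dog S this dog dog S this dog => west three west dog west three west this dog dog west three west this dog dog S this dog   [S -> west three west]
west three west dog west three west this dog dog west three west this dog dog S this dog => west three west dog west three west this dog dog west three west this dog dog west three west this dog   [S -> west three west]

S => R this dog => S dog S this dog => R this dog dog S this dog => S dog S this dog dog S this dog => R this dog dog S this dog dog S this dog => S dog S this dog dog S this dog dog S this dog => west three west dog S this dog dog S this dog dog S this dog => west three west dog west three west this dog dog S this dog dog S this dog => west three west dog west three west this dog dog west three west this dog dog S this dog => west three west dog west three west this dog dog west three west this dog dog west three west this dog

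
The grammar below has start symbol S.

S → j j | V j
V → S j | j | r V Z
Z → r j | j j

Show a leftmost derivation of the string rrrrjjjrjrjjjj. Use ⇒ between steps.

S⇒Vj⇒rVZj⇒rrVZZj⇒rrrVZZZj⇒rrrrVZZZZj⇒rrrrjZZZZj⇒rrrrjjjZZZj⇒rrrrjjjrjZZj⇒rrrrjjjrjrjZj⇒rrrrjjjrjrjjjj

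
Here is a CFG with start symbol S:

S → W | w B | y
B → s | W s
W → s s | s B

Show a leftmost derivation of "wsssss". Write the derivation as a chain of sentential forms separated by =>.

S => wB   [S → w B]
wB => wWs   [B → W s]
wWs => wsBs   [W → s B]
wsBs => wsWss   [B → W s]
wsWss => wsssss   [W → s s]

S => wB => wWs => wsBs => wsWss => wsssss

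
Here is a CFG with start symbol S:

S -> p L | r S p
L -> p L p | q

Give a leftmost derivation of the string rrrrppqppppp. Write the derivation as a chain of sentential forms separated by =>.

S => rSp   [S -> r S p]
rSp => rrSpp   [S -> r S p]
rrSpp => rrrSppp   [S -> r S p]
rrrSppp => rrrrSpppp   [S -> r S p]
rrrrSpppp => rrrrpLpppp   [S -> p L]
rrrrpLpppp => rrrrppLppppp   [L -> p L p]
rrrrppLppppp => rrrrppqppppp   [L -> q]

S => rSp => rrSpp => rrrSppp => rrrrSpppp => rrrrpLpppp => rrrrppLppppp => rrrrppqppppp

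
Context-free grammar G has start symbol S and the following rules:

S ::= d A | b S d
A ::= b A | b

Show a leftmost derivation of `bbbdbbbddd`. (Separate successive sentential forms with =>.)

S=>bSd=>bbSdd=>bbbSddd=>bbbdAddd=>bbbdbAddd=>bbbdbbAddd=>bbbdbbbddd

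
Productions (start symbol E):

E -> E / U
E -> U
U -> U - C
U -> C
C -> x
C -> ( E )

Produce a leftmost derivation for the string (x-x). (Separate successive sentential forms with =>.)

E => U   [E -> U]
U => C   [U -> C]
C => (E)   [C -> ( E )]
(E) => (U)   [E -> U]
(U) => (U-C)   [U -> U - C]
(U-C) => (C-C)   [U -> C]
(C-C) => (x-C)   [C -> x]
(x-C) => (x-x)   [C -> x]

E => U => C => (E) => (U) => (U-C) => (C-C) => (x-C) => (x-x)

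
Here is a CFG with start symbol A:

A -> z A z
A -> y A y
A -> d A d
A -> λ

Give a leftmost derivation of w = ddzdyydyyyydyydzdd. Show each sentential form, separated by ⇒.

A ⇒ dAd   [A -> d A d]
dAd ⇒ ddAdd   [A -> d A d]
ddAdd ⇒ ddzAzdd   [A -> z A z]
ddzAzdd ⇒ ddzdAdzdd   [A -> d A d]
ddzdAdzdd ⇒ ddzdyAydzdd   [A -> y A y]
ddzdyAydzdd ⇒ ddzdyyAyydzdd   [A -> y A y]
ddzdyyAyydzdd ⇒ ddzdyydAdyydzdd   [A -> d A d]
ddzdyydAdyydzdd ⇒ ddzdyydyAydyydzdd   [A -> y A y]
ddzdyydyAydyydzdd ⇒ ddzdyydyyAyydyydzdd   [A -> y A y]
ddzdyydyyAyydyydzdd ⇒ ddzdyydyyyydyydzdd   [A -> λ]

A ⇒ dAd ⇒ ddAdd ⇒ ddzAzdd ⇒ ddzdAdzdd ⇒ ddzdyAydzdd ⇒ ddzdyyAyydzdd ⇒ ddzdyydAdyydzdd ⇒ ddzdyydyAydyydzdd ⇒ ddzdyydyyAyydyydzdd ⇒ ddzdyydyyyydyydzdd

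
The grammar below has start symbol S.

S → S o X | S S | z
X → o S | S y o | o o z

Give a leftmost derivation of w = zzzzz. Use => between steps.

S => SS   [S → S S]
SS => SSS   [S → S S]
SSS => SSSS   [S → S S]
SSSS => SSSSS   [S → S S]
SSSSS => zSSSS   [S → z]
zSSSS => zzSSS   [S → z]
zzSSS => zzzSS   [S → z]
zzzSS => zzzzS   [S → z]
zzzzS => zzzzz   [S → z]

S => SS => SSS => SSSS => SSSSS => zSSSS => zzSSS => zzzSS => zzzzS => zzzzz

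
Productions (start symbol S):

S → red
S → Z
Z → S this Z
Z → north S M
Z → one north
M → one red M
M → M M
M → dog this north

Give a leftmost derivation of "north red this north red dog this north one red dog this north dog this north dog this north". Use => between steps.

S => Z => north S M => north Z M => north S this Z M => north red this Z M => north red this north S M M => north red this north red M M => north red this north red M M M => north red this north red M M M M => north red this north red dog this north M M M => north red this north red dog this north one red M M M => north red this north red dog this north one red dog this north M M => north red this north red dog this north one red dog this north dog this north M => north red this north red dog this north one red dog this north dog this north dog this north

S => Z   [S → Z]
Z => north S M   [Z → north S M]
north S M => north Z M   [S → Z]
north Z M => north S this Z M   [Z → S this Z]
north S this Z M => north red this Z M   [S → red]
north red this Z M => north red this north S M M   [Z → north S M]
north red this north S M M => north red this north red M M   [S → red]
north red this north red M M => north red this north red M M M   [M → M M]
north red this north red M M M => north red this north red M M M M   [M → M M]
north red this north red M M M M => north red this north red dog this north M M M   [M → dog this north]
north red this north red dog this north M M M => north red this north red dog this north one red M M M   [M → one red M]
north red this north red dog this north one red M M M => north red this north red dog this north one red dog this north M M   [M → dog this north]
north red this north red dog this north one red dog this north M M => north red this north red dog this north one red dog this north dog this north M   [M → dog this north]
north red this north red dog this north one red dog this north dog this north M => north red this north red dog this north one red dog this north dog this north dog this north   [M → dog this north]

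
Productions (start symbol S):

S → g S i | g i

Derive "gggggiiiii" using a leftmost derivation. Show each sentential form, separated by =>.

S => gSi   [S → g S i]
gSi => ggSii   [S → g S i]
ggSii => gggSiii   [S → g S i]
gggSiii => ggggSiiii   [S → g S i]
ggggSiiii => gggggiiiii   [S → g i]

S => gSi => ggSii => gggSiii => ggggSiiii => gggggiiiii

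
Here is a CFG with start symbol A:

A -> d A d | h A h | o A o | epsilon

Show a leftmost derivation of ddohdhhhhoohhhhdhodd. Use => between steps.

A => dAd   [A -> d A d]
dAd => ddAdd   [A -> d A d]
ddAdd => ddoAodd   [A -> o A o]
ddoAodd => ddohAhodd   [A -> h A h]
ddohAhodd => ddohdAdhodd   [A -> d A d]
ddohdAdhodd => ddohdhAhdhodd   [A -> h A h]
ddohdhAhdhodd => ddohdhhAhhdhodd   [A -> h A h]
ddohdhhAhhdhodd => ddohdhhhAhhhdhodd   [A -> h A h]
ddohdhhhAhhhdhodd => ddohdhhhhAhhhhdhodd   [A -> h A h]
ddohdhhhhAhhhhdhodd => ddohdhhhhoAohhhhdhodd   [A -> o A o]
ddohdhhhhoAohhhhdhodd => ddohdhhhhoohhhhdhodd   [A -> epsilon]

A => dAd => ddAdd => ddoAodd => ddohAhodd => ddohdAdhodd => ddohdhAhdhodd => ddohdhhAhhdhodd => ddohdhhhAhhhdhodd => ddohdhhhhAhhhhdhodd => ddohdhhhhoAohhhhdhodd => ddohdhhhhoohhhhdhodd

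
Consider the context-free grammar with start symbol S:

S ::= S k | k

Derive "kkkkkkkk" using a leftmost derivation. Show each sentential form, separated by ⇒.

S⇒Sk⇒Skk⇒Skkk⇒Skkkk⇒Skkkkk⇒Skkkkkk⇒Skkkkkkk⇒kkkkkkkk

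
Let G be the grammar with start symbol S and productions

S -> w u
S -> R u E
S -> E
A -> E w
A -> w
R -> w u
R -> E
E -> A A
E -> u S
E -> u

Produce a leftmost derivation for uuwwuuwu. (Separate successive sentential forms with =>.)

S => E   [S -> E]
E => uS   [E -> u S]
uS => uRuE   [S -> R u E]
uRuE => uEuE   [R -> E]
uEuE => uAAuE   [E -> A A]
uAAuE => uEwAuE   [A -> E w]
uEwAuE => uuwAuE   [E -> u]
uuwAuE => uuwwuE   [A -> w]
uuwwuE => uuwwuuS   [E -> u S]
uuwwuuS => uuwwuuwu   [S -> w u]

S => E => uS => uRuE => uEuE => uAAuE => uEwAuE => uuwAuE => uuwwuE => uuwwuuS => uuwwuuwu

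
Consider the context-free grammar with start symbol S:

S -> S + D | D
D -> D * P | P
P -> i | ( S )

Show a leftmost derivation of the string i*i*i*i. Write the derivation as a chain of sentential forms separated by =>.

S=>D=>D*P=>D*P*P=>D*P*P*P=>P*P*P*P=>i*P*P*P=>i*i*P*P=>i*i*i*P=>i*i*i*i

S => D   [S -> D]
D => D*P   [D -> D * P]
D*P => D*P*P   [D -> D * P]
D*P*P => D*P*P*P   [D -> D * P]
D*P*P*P => P*P*P*P   [D -> P]
P*P*P*P => i*P*P*P   [P -> i]
i*P*P*P => i*i*P*P   [P -> i]
i*i*P*P => i*i*i*P   [P -> i]
i*i*i*P => i*i*i*i   [P -> i]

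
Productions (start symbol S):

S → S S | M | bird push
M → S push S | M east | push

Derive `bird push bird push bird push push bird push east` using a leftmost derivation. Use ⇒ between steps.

S ⇒ M ⇒ M east ⇒ S push S east ⇒ S S push S east ⇒ S S S push S east ⇒ bird push S S push S east ⇒ bird push bird push S push S east ⇒ bird push bird push bird push push S east ⇒ bird push bird push bird push push bird push east

S ⇒ M   [S → M]
M ⇒ M east   [M → M east]
M east ⇒ S push S east   [M → S push S]
S push S east ⇒ S S push S east   [S → S S]
S S push S east ⇒ S S S push S east   [S → S S]
S S S push S east ⇒ bird push S S push S east   [S → bird push]
bird push S S push S east ⇒ bird push bird push S push S east   [S → bird push]
bird push bird push S push S east ⇒ bird push bird push bird push push S east   [S → bird push]
bird push bird push bird push push S east ⇒ bird push bird push bird push push bird push east   [S → bird push]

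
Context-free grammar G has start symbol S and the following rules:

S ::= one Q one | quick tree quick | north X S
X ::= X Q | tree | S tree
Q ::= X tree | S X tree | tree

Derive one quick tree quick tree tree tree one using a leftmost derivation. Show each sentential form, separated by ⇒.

S ⇒ one Q one   [S ::= one Q one]
one Q one ⇒ one X tree one   [Q ::= X tree]
one X tree one ⇒ one X Q tree one   [X ::= X Q]
one X Q tree one ⇒ one S tree Q tree one   [X ::= S tree]
one S tree Q tree one ⇒ one quick tree quick tree Q tree one   [S ::= quick tree quick]
one quick tree quick tree Q tree one ⇒ one quick tree quick tree tree tree one   [Q ::= tree]

S ⇒ one Q one ⇒ one X tree one ⇒ one X Q tree one ⇒ one S tree Q tree one ⇒ one quick tree quick tree Q tree one ⇒ one quick tree quick tree tree tree one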